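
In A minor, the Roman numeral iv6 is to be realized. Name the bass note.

F

iv in A minor has root D; the chord is D-F-A.
The figure 6 means first inversion — the third is in the bass.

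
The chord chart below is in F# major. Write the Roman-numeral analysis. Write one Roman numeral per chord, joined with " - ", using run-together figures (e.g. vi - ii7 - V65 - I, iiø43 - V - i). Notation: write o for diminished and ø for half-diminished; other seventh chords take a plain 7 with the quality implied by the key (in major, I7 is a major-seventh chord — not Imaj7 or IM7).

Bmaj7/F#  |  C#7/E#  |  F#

IV43 - V65 - I

Bmaj7/F#: root B is the subdominant; major seventh chord there is IV43.
C#7/E# has root C#, degree 5 in F# major, so V65.
F# has root F#, degree 1 in F# major, so I.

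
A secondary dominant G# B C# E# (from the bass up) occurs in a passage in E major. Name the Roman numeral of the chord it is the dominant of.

ii

The chord is a dominant seventh chord on C#.
A dominant resolves down a perfect fifth: C# → F#. In E major, F# is scale degree 2, i.e. ii.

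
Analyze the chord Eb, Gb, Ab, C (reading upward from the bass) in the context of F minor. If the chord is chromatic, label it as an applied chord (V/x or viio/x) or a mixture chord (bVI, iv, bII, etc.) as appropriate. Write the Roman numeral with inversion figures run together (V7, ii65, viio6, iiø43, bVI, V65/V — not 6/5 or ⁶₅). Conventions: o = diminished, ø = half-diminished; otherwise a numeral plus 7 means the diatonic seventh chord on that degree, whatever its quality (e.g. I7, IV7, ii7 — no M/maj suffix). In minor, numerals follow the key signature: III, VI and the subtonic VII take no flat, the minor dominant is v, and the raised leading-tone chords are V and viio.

The pitches Ab-C-Eb-Gb form a dominant seventh chord rooted on Ab.
Ab is not a diatonic chord root with this quality in F minor, but it lies a perfect fifth above Db (VI), so the chord functions as an applied dominant of VI.
With Eb in the bass the chord is in second inversion, so the figured bass is 43.

V43/VI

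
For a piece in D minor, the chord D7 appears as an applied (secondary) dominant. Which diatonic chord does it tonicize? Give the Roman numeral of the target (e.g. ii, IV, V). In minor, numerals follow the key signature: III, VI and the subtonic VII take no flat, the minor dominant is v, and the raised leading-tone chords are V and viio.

iv

The chord is a dominant seventh chord on D.
A dominant resolves down a perfect fifth: D → G. In D minor, G is scale degree 4, i.e. iv.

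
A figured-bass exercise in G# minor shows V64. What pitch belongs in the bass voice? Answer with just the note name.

V in G# minor has root D#; the chord is D#-F##-A#.
The figure 64 means second inversion — the fifth is in the bass.

A#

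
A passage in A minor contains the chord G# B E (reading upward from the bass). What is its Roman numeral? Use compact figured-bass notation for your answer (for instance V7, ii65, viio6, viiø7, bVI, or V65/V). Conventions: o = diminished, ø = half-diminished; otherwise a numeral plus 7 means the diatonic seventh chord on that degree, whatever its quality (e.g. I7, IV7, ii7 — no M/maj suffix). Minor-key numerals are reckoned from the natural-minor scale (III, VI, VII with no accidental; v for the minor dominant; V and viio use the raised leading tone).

V6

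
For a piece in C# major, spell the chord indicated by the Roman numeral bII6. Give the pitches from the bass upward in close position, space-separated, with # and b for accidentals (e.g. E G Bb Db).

bII6 is the Neapolitan sixth — a major triad on the lowered second degree, here in its customary first inversion. In C# major that root is D.
So the chord is D-F#-A.
With the 6 figure the chord is in first inversion; from the bass F# upward in close position it reads F#-A-D.

F# A D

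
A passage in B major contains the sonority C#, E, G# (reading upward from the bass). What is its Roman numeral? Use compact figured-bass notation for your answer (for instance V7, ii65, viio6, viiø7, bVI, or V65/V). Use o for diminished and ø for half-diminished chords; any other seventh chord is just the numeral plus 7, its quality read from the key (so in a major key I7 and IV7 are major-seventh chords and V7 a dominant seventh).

Stacked in thirds the chord is C#-E-G#: a minor triad on C#.
In B major, C# is the supertonic; the diatonic minor triad there is ii.

ii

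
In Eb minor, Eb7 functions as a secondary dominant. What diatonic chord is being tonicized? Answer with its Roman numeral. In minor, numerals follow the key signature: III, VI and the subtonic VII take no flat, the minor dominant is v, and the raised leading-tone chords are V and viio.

iv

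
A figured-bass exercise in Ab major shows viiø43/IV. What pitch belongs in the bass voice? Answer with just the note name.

Gb

The applied chord viiø43/IV is rooted on C: C-Eb-Gb-Bb.
The figure 43 means second inversion — the fifth is in the bass.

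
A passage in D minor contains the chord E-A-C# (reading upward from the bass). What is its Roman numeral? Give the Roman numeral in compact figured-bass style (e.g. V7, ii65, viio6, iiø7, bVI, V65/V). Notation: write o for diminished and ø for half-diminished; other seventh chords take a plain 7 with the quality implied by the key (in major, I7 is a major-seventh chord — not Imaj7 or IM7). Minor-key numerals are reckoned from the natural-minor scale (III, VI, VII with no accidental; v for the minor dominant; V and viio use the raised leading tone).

The pitches A-C#-E form a major triad rooted on A.
In D minor, A is the dominant; the diatonic major triad there is V.
With E in the bass the chord is in second inversion, so the figured bass is 64.

V64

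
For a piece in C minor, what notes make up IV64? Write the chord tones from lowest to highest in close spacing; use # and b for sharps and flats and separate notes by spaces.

C F A

Scale degree 4 in C minor is F; here the chord built on it is altered to a major triad. IV64 is the major subdominant, borrowed from the parallel major.
So the chord is F-A-C.
The figured bass 64 indicates second inversion, placing the fifth (C) in the bass: C-F-A.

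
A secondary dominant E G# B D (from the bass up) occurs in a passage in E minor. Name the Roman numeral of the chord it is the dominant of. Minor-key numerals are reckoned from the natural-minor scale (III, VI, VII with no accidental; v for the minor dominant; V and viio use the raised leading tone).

The chord is a dominant seventh chord on E.
A dominant resolves down a perfect fifth: E → A. In E minor, A is scale degree 4, i.e. iv.

iv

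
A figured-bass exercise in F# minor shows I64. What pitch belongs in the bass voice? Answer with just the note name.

C#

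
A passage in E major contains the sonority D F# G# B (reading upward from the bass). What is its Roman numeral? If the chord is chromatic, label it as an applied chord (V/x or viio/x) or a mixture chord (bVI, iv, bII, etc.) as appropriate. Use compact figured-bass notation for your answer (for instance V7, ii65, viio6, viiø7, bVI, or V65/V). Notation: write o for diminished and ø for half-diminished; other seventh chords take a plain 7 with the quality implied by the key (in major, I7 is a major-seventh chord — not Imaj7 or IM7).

The pitches G#-B-D-F# form a half-diminished seventh chord rooted on G#.
G# sits a half step below A (IV in E major); a diminished chord there is the applied leading-tone chord of IV.
With D in the bass the chord is in second inversion, so the figured bass is 43.

viiø43/IV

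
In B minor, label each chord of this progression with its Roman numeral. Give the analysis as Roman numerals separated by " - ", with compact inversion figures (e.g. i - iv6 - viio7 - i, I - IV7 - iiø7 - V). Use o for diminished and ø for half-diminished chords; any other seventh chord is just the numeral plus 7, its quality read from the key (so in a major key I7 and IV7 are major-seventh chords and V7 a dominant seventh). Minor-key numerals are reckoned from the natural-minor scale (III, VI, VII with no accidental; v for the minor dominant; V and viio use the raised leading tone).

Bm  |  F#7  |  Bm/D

i - V7 - i6

Bm: minor triad on B = scale degree 1 → i.
F#7 has root F#, degree 5 in B minor, so V7.
Bm/D: root B is the tonic; minor triad there is i6.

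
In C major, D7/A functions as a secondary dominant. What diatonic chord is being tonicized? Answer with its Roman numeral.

The chord is a dominant seventh chord on D.
A dominant resolves down a perfect fifth: D → G. In C major, G is scale degree 5, i.e. V.

V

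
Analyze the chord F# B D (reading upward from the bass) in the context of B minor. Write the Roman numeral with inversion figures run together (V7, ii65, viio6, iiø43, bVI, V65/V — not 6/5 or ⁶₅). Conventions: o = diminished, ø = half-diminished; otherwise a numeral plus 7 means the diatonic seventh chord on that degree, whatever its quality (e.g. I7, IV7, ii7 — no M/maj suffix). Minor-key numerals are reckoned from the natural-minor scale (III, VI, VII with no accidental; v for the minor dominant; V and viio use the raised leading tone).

i64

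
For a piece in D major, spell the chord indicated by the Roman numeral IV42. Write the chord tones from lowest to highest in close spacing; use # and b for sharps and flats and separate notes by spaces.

In D major, the fourth degree is G, and the diatonic chord built there is a major seventh chord.
That chord is spelled G-B-D-F#.
With the 42 figure the chord is in third inversion; from the bass F# upward in close position it reads F#-G-B-D.

F# G B D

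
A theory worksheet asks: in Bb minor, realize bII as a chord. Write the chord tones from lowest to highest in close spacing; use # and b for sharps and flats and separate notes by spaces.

Cb Eb Gb

Scale degree 2 in Bb minor is C; lowering it a half step gives Cb. bII is the Neapolitan chord — a major triad on the lowered second degree.
So the chord is Cb-Eb-Gb, a major triad.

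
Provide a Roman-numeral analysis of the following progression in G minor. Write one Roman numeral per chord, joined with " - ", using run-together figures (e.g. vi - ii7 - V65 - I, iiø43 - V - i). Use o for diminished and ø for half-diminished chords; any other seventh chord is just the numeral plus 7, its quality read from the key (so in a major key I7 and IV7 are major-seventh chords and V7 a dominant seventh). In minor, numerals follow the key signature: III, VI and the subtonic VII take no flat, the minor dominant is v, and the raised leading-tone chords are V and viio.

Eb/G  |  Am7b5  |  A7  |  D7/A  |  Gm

Eb/G has root Eb, degree 6 in G minor, so VI6.
Am7b5: root A is the supertonic; half-diminished seventh chord there is iiø7.
A7: chromatic; A is V of V, so V7/V.
D7/A: dominant seventh chord on D = scale degree 5 → V43.
Gm has root G, degree 1 in G minor, so i.

VI6 - iiø7 - V7/V - V43 - i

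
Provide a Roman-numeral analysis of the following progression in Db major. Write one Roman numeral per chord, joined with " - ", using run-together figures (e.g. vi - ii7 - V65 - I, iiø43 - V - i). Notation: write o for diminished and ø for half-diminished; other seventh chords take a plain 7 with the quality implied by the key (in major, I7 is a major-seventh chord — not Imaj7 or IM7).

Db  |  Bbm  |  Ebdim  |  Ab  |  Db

Db has root Db, degree 1 in Db major, so I.
Bbm: minor triad on Bb = scale degree 6 → vi.
Ebdim: diminished triad on Eb — chromatic; iio (borrowed from the parallel minor).
Ab: major triad on Ab = scale degree 5 → V.
Db: root Db is the tonic; major triad there is I.

I - vi - iio - V - I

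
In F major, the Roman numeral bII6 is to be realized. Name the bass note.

bII in F major has root Gb; the chord is Gb-Bb-Db.
The figure 6 means first inversion — the third is in the bass.

Bb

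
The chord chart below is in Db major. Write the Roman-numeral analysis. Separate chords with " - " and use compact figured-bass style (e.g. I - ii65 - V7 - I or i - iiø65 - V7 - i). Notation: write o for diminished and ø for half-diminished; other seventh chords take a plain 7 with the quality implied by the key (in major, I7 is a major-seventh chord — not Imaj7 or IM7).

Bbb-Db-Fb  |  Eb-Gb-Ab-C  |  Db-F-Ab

bVI - V43 - I

Bbb-Db-Fb: major triad on Bbb — chromatic; bVI (borrowed from the parallel minor).
Eb-Gb-Ab-C has root Ab, degree 5 in Db major, so V43.
Db-F-Ab: root Db is the tonic; major triad there is I.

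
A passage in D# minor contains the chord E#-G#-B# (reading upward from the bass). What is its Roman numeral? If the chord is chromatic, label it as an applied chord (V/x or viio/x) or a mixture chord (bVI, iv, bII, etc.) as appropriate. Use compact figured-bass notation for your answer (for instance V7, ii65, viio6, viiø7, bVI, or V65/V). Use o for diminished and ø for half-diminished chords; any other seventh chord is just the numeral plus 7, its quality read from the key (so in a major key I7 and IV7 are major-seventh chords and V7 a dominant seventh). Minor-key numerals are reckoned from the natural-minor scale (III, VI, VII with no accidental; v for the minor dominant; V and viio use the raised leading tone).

ii

The pitches E#-G#-B# form a minor triad rooted on E#.
E# is the second degree of D# minor. This is the minor supertonic, borrowed from the parallel major (the Dorian ii).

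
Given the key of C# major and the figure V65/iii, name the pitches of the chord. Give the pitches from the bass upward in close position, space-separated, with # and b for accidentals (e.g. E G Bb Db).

D## F## A# B#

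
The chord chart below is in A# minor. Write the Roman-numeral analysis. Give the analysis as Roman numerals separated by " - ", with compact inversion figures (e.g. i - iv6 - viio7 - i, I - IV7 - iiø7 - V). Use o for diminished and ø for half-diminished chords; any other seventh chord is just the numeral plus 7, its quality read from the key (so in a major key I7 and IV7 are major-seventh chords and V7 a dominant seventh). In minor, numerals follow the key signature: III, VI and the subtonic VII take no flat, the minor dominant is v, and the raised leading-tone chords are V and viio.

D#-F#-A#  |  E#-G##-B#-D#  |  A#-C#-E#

iv - V7 - i

D#-F#-A# has root D#, degree 4 in A# minor, so iv.
E#-G##-B#-D# has root E#, degree 5 in A# minor, so V7.
A#-C#-E#: root A# is the tonic; minor triad there is i.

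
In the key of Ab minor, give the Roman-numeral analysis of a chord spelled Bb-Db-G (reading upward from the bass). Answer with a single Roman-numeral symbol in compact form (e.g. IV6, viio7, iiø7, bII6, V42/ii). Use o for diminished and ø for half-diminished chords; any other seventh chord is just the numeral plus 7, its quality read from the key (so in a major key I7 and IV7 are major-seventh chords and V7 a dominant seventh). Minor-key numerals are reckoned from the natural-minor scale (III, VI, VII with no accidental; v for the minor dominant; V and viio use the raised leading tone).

Stacked in thirds the chord is G-Bb-Db: a diminished triad on G.
G is scale degree 7 in Ab minor, and a diminished triad on that degree is written viio.
With Bb in the bass the chord is in first inversion, so the figured bass is 6.

viio6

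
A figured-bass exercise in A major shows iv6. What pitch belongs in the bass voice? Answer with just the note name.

iv in A major has root D; the chord is D-F-A.
The figure 6 means first inversion — the third is in the bass.

F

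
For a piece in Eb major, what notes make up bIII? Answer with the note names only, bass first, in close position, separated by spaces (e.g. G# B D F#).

Scale degree 3 in Eb major is G; lowering it a half step gives Gb. bIII is a major triad on the lowered third degree, borrowed from the parallel minor.
So the chord is Gb-Bb-Db.

Gb Bb Db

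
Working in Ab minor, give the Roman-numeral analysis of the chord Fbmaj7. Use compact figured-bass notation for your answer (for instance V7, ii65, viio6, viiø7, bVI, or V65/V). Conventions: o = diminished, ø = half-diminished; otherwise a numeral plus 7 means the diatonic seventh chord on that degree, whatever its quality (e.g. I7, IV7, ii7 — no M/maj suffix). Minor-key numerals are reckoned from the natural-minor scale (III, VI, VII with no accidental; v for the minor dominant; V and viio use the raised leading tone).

Stacked in thirds the chord is Fb-Ab-Cb-Eb: a major seventh chord on Fb.
Fb is scale degree 6 in Ab minor, and a major seventh chord on that degree is written VI7.

VI7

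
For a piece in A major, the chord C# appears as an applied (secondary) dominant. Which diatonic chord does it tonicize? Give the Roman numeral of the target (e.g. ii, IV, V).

vi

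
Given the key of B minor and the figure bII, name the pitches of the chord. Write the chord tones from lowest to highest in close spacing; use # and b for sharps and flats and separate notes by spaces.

bII is the Neapolitan chord — a major triad on the lowered second degree. In B minor that root is C.
So the chord is C-E-G.

C E G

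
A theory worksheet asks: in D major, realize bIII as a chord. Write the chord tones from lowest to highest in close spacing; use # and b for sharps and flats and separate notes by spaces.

F A C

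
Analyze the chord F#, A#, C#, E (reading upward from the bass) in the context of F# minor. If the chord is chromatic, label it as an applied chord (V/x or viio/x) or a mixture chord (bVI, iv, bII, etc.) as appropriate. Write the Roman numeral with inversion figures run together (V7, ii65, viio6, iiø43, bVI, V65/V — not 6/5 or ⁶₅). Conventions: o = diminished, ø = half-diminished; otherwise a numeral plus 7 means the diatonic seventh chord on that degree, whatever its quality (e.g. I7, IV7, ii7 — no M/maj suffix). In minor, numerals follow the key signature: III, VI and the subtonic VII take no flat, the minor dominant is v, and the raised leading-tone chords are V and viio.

The pitches F#-A#-C#-E form a dominant seventh chord rooted on F#.
F# is not a diatonic chord root with this quality in F# minor, but it lies a perfect fifth above B (iv), so the chord functions as an applied dominant of iv.

V7/iv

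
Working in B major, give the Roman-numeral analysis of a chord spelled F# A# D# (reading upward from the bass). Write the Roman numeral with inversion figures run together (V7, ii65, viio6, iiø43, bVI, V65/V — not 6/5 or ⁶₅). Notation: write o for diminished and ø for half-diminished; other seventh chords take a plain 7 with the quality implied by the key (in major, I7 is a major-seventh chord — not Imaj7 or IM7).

iii6

The pitches D#-F#-A# form a minor triad rooted on D#.
D# is scale degree 3 in B major, and a minor triad on that degree is written iii.
With F# in the bass the chord is in first inversion, so the figured bass is 6.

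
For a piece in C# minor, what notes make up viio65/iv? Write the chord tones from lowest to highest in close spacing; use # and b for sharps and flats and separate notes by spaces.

G# B D E#

viio65/iv is a secondary leading-tone chord. The target iv is F# in C# minor; the applied chord is rooted a semitone below, on E#.
Building a fully diminished seventh chord on E# gives E#-G#-B-D.
With the 65 figure the chord is in first inversion; from the bass G# upward in close position it reads G#-B-D-E#.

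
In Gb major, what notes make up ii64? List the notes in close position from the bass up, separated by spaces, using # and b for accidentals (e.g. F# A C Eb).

Eb Ab Cb

In Gb major, the supertonic is Ab, and the diatonic chord built there is a minor triad.
That chord is spelled Ab-Cb-Eb.
With the 64 figure the chord is in second inversion; from the bass Eb upward in close position it reads Eb-Ab-Cb.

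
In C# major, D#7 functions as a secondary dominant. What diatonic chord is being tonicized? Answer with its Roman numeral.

The chord is a dominant seventh chord on D#.
A dominant resolves down a perfect fifth: D# → G#. In C# major, G# is scale degree 5, i.e. V.

V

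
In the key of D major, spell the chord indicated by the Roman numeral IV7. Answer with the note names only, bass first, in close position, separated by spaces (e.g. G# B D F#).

G B D F#

In D major, scale degree 4 is G, and the diatonic chord built there is a major seventh chord.
Stacking thirds from G gives G-B-D-F#.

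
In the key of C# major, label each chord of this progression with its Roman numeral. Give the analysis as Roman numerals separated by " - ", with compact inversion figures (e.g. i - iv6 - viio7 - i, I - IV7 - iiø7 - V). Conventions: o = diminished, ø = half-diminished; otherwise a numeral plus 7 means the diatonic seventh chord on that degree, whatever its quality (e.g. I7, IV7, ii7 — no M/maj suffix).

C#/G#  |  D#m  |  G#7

C#/G# has root C#, degree 1 in C# major, so I64.
D#m has root D#, degree 2 in C# major, so ii.
G#7: root G# is the dominant; dominant seventh chord there is V7.

I64 - ii - V7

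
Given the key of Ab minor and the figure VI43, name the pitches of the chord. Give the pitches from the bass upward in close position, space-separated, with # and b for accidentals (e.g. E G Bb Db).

The numeral's case and figure indicate a major seventh chord. In Ab minor its root, scale degree 6, is Fb.
That chord is spelled Fb-Ab-Cb-Eb.
The figured bass 43 indicates second inversion, placing the fifth (Cb) in the bass: Cb-Eb-Fb-Ab.

Cb Eb Fb Ab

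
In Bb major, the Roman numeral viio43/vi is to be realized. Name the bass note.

The applied chord viio43/vi is rooted on F#: F#-A-C-Eb.
The figure 43 means second inversion — the fifth is in the bass.

C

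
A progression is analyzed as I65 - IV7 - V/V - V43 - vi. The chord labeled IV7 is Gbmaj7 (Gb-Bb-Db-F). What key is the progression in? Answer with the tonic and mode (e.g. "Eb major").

Db major

The chord Gbmaj7 is a major seventh chord rooted on Gb; its label is IV7.
If Gb is scale degree 4 and the mode makes that degree carry a major seventh chord, the tonic is Db and the mode is major.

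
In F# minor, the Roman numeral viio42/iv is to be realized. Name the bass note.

G

The applied chord viio42/iv is rooted on A#: A#-C#-E-G.
The figure 42 means third inversion — the seventh is in the bass.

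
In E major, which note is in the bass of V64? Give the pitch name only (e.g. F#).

F#

V in E major has root B; the chord is B-D#-F#.
The figure 64 means second inversion — the fifth is in the bass.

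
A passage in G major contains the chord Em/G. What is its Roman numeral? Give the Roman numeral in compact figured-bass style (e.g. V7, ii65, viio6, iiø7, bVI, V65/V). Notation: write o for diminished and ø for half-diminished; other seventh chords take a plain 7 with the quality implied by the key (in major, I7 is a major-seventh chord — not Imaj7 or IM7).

The pitches E-G-B form a minor triad rooted on E.
In G major, E is the submediant; the diatonic minor triad there is vi.
With G in the bass the chord is in first inversion, so the figured bass is 6.

vi6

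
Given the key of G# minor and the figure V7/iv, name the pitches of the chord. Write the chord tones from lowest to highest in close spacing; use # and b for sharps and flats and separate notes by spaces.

The slash means an applied dominant: we want the dominant of iv. In G# minor, iv is C# minor, and its dominant is built on G#.
Building a dominant seventh chord on G# gives G#-B#-D#-F#.

G# B# D# F#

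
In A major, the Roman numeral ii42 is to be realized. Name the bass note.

A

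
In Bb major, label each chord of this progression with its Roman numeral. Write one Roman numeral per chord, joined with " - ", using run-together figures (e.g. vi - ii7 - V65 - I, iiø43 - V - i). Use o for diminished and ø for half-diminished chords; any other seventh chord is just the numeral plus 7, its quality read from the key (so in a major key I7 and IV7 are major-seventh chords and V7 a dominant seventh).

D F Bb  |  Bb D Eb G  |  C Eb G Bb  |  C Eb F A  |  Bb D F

D-F-Bb has root Bb, degree 1 in Bb major, so I6.
Bb-D-Eb-G has root Eb, degree 4 in Bb major, so IV43.
C-Eb-G-Bb: minor seventh chord on C = scale degree 2 → ii7.
C-Eb-F-A: dominant seventh chord on F = scale degree 5 → V43.
Bb-D-F has root Bb, degree 1 in Bb major, so I.

I6 - IV43 - ii7 - V43 - I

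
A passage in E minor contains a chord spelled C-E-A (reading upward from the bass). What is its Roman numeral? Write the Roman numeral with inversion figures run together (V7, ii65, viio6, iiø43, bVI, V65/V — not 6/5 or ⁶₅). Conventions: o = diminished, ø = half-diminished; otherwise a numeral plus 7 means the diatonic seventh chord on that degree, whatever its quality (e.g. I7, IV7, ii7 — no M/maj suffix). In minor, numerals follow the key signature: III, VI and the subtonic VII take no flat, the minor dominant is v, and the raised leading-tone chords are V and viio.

iv6

Stacked in thirds the chord is A-C-E: a minor triad on A.
In E minor, A is the subdominant; the diatonic minor triad there is iv.
With C in the bass the chord is in first inversion, so the figured bass is 6.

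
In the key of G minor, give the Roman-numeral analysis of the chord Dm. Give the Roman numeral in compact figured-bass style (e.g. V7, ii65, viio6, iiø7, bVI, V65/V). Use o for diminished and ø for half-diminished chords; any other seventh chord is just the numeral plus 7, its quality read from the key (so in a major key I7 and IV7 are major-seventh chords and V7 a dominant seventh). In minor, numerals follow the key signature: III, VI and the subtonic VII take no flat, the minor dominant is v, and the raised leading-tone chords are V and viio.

v

The pitches D-F-A form a minor triad rooted on D.
In G minor, D is the dominant; the diatonic minor triad there is v.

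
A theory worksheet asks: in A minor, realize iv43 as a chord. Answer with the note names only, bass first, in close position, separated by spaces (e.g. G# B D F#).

The numeral's case and figure indicate a minor seventh chord. In A minor its root, scale degree 4, is D.
That chord is spelled D-F-A-C.
With the 43 figure the chord is in second inversion; from the bass A upward in close position it reads A-C-D-F.

A C D F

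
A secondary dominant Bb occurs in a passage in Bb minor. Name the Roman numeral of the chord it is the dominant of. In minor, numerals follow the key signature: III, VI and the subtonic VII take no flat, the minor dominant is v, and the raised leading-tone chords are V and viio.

iv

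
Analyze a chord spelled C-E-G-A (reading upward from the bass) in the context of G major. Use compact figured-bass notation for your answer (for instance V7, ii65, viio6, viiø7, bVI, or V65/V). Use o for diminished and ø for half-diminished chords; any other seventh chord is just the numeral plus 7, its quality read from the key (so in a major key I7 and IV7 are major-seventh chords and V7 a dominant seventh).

ii65

The pitches A-C-E-G form a minor seventh chord rooted on A.
In G major, A is the supertonic; the diatonic minor seventh chord there is ii7.
With C in the bass the chord is in first inversion, so the figured bass is 65.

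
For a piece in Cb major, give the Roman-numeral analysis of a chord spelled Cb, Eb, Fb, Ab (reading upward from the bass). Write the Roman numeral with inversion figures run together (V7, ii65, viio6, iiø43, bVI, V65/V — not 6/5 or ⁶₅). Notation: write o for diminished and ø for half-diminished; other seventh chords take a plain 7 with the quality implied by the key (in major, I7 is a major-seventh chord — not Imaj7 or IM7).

IV43

Stacked in thirds the chord is Fb-Ab-Cb-Eb: a major seventh chord on Fb.
Fb is scale degree 4 in Cb major, and a major seventh chord on that degree is written IV7.
With Cb in the bass the chord is in second inversion, so the figured bass is 43.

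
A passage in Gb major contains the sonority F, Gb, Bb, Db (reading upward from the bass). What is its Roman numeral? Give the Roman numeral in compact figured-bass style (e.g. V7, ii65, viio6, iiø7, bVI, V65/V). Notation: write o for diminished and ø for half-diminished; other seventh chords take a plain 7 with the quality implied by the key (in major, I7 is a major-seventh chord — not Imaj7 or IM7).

Stacked in thirds the chord is Gb-Bb-Db-F: a major seventh chord on Gb.
In Gb major, Gb is the tonic; the diatonic major seventh chord there is I7.
With F in the bass the chord is in third inversion, so the figured bass is 42.

I42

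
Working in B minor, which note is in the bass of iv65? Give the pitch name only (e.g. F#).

G

iv in B minor has root E; the chord is E-G-B-D.
The figure 65 means first inversion — the third is in the bass.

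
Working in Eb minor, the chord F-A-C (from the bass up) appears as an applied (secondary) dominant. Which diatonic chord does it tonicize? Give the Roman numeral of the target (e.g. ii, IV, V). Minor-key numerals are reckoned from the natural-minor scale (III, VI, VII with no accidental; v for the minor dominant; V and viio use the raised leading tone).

The chord is a major triad on F.
A dominant resolves down a perfect fifth: F → Bb. In Eb minor, Bb is scale degree 5, i.e. V.

V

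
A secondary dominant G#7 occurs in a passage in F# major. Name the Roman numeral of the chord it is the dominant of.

The chord is a dominant seventh chord on G#.
A dominant resolves down a perfect fifth: G# → C#. In F# major, C# is scale degree 5, i.e. V.

V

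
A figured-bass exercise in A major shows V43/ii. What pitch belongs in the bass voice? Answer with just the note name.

The applied chord V43/ii is rooted on F#: F#-A#-C#-E.
The figure 43 means second inversion — the fifth is in the bass.

C#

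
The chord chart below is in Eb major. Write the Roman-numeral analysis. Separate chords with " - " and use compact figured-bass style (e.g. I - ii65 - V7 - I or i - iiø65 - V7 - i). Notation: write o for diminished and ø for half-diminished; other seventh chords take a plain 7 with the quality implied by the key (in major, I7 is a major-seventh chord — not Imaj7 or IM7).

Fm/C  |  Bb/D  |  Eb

ii64 - V6 - I

Fm/C: minor triad on F = scale degree 2 → ii64.
Bb/D: major triad on Bb = scale degree 5 → V6.
Eb has root Eb, degree 1 in Eb major, so I.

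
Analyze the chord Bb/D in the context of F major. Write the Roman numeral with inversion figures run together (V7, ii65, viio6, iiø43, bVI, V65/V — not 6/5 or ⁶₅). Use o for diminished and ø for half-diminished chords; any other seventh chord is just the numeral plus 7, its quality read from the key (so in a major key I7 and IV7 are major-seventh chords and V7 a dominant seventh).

IV6

The pitches Bb-D-F form a major triad rooted on Bb.
Bb is scale degree 4 in F major, and a major triad on that degree is written IV.
With D in the bass the chord is in first inversion, so the figured bass is 6.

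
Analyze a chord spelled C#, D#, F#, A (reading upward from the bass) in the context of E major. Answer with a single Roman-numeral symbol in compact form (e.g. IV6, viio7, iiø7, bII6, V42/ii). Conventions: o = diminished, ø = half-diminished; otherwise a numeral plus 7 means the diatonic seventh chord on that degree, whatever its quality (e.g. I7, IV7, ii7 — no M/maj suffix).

The pitches D#-F#-A-C# form a half-diminished seventh chord rooted on D#.
D# is scale degree 7 in E major, and a half-diminished seventh chord on that degree is written viiø7.
With C# in the bass the chord is in third inversion, so the figured bass is 42.

viiø42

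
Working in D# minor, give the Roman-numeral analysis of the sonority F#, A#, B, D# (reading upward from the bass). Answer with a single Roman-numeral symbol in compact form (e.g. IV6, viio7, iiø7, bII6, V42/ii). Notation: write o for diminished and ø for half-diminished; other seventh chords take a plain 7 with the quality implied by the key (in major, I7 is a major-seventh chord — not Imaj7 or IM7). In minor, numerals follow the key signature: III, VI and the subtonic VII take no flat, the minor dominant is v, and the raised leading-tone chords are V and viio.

The pitches B-D#-F#-A# form a major seventh chord rooted on B.
In D# minor, B is the submediant; the diatonic major seventh chord there is VI7.
With F# in the bass the chord is in second inversion, so the figured bass is 43.

VI43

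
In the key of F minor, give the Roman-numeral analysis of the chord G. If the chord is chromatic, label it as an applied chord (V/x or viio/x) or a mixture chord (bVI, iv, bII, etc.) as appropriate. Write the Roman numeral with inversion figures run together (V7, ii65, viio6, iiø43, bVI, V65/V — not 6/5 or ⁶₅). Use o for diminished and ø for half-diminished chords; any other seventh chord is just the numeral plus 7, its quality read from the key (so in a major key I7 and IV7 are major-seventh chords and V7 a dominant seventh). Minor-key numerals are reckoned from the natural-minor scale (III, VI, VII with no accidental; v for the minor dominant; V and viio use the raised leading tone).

Stacked in thirds the chord is G-B-D: a major triad on G.
G is not a diatonic chord root with this quality in F minor, but it lies a perfect fifth above C (V), so the chord functions as an applied dominant of V.

V/V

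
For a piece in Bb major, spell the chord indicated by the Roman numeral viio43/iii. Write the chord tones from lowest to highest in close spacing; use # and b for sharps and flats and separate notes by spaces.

G Bb C# E

The slash marks an applied leading-tone chord: viio of iii. In Bb major, iii is D, so the leading tone to it is C#, a half step below.
Building a fully diminished seventh chord on C# gives C#-E-G-Bb.
The figured bass 43 indicates second inversion, placing the fifth (G) in the bass: G-Bb-C#-E.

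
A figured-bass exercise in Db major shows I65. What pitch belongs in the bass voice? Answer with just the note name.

F

I in Db major has root Db; the chord is Db-F-Ab-C.
The figure 65 means first inversion — the third is in the bass.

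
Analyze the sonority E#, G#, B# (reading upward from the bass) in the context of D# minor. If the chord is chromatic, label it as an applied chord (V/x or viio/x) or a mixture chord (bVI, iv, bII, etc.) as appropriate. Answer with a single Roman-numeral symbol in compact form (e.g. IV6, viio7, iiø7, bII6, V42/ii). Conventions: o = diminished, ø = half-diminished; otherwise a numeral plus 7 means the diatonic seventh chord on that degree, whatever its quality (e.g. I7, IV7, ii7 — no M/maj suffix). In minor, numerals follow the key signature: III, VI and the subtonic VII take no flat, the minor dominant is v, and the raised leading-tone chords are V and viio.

ii

The pitches E#-G#-B# form a minor triad rooted on E#.
E# is the second degree of D# minor. This is the minor supertonic, borrowed from the parallel major (the Dorian ii).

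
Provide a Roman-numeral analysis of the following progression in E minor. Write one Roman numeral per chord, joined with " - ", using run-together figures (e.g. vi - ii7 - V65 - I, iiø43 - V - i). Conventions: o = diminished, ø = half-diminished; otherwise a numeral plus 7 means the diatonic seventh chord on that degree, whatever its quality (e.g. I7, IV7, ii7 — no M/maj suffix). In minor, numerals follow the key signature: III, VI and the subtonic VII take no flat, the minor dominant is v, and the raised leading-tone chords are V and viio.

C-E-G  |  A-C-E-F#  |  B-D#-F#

VI - iiø65 - V

C-E-G has root C, degree 6 in E minor, so VI.
A-C-E-F#: root F# is the supertonic; half-diminished seventh chord there is iiø65.
B-D#-F#: major triad on B = scale degree 5 → V.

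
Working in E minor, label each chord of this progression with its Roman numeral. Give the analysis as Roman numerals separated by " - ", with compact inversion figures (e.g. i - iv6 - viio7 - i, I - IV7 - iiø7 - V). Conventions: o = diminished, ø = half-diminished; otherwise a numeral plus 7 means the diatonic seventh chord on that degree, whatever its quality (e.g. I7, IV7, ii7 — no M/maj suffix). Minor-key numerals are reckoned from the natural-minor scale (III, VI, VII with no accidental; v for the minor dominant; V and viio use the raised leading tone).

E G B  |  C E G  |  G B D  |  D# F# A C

E-G-B: root E is the tonic; minor triad there is i.
C-E-G: root C is the submediant; major triad there is VI.
G-B-D: major triad on G = scale degree 3 → III.
D#-F#-A-C has root D#, degree 7 in E minor, so viio7.

i - VI - III - viio7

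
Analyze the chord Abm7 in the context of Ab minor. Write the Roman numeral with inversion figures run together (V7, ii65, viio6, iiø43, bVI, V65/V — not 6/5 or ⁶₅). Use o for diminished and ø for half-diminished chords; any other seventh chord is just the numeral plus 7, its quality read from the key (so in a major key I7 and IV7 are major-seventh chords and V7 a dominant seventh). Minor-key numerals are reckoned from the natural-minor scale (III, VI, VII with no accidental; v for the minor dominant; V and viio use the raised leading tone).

i7

The pitches Ab-Cb-Eb-Gb form a minor seventh chord rooted on Ab.
In Ab minor, Ab is the tonic; the diatonic minor seventh chord there is i7.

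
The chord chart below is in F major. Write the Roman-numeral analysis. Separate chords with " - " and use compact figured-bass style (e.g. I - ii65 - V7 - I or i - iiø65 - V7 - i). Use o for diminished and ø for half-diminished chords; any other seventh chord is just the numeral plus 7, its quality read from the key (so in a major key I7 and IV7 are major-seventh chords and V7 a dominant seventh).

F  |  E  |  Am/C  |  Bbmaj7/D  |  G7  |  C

I - V/iii - iii6 - IV65 - V7/V - V

F: root F is the tonic; major triad there is I.
E: chromatic; E is V of iii, so V/iii.
Am/C: root A is the mediant; minor triad there is iii6.
Bbmaj7/D: root Bb is the subdominant; major seventh chord there is IV65.
G7 is the secondary dominant of V (dominant seventh chord on G): V7/V.
C: root C is the dominant; major triad there is V.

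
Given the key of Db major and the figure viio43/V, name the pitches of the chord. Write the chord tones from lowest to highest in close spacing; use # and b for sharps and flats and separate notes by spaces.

Db Fb G Bb

viio43/V is a secondary leading-tone chord. The target V is Ab in Db major; the applied chord is rooted a semitone below, on G.
Building a fully diminished seventh chord on G gives G-Bb-Db-Fb.
The figured bass 43 indicates second inversion, placing the fifth (Db) in the bass: Db-Fb-G-Bb.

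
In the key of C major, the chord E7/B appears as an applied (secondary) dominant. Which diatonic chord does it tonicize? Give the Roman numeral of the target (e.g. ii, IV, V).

The chord is a dominant seventh chord on E.
A dominant resolves down a perfect fifth: E → A. In C major, A is scale degree 6, i.e. vi.

vi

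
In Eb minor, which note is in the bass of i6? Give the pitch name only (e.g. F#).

Gb

i in Eb minor has root Eb; the chord is Eb-Gb-Bb.
The figure 6 means first inversion — the third is in the bass.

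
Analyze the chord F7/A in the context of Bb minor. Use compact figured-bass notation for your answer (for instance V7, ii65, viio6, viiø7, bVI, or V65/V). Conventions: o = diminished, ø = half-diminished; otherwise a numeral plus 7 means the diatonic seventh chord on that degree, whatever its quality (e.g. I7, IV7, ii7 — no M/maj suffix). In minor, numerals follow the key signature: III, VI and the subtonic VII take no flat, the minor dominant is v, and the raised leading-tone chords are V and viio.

V65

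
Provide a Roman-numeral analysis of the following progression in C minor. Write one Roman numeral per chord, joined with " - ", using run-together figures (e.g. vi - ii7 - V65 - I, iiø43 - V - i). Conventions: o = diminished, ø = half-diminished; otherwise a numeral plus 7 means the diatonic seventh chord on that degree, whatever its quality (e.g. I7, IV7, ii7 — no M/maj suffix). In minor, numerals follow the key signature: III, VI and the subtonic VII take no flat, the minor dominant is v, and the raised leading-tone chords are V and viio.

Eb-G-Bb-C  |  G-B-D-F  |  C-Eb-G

i65 - V7 - i

Eb-G-Bb-C has root C, degree 1 in C minor, so i65.
G-B-D-F has root G, degree 5 in C minor, so V7.
C-Eb-G has root C, degree 1 in C minor, so i.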